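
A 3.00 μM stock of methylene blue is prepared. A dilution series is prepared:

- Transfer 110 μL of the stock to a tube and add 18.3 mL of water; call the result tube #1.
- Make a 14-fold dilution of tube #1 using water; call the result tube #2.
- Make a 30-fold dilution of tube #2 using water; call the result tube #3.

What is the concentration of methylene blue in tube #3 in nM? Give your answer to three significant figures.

Step 1: 110 μL + 18.3 mL = 18410 μL total → factor 18410/110 = 167.36
Step 2: 14-fold → factor 14
Step 3: 30-fold → factor 30
Overall dilution factor = 167.36 × 14 × 30 = 70293
Final = 3.00 μM / 70293 = 4.268 × 10^-5 μM = 0.0427 nM

0.0427 nM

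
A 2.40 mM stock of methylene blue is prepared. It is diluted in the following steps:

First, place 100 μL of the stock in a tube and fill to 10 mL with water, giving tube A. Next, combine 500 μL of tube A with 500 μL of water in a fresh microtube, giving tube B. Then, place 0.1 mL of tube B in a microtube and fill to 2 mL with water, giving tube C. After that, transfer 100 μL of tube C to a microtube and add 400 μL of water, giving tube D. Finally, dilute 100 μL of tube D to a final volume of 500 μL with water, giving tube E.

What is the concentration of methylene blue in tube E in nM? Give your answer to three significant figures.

24.0 nM

Step 1: 100 μL brought to 10 mL → factor 10000/100 = 100
Step 2: 500 μL + 500 μL = 1000 μL total → factor 1000/500 = 2
Step 3: 0.1 mL brought to 2 mL → factor 2/0.1 = 20
Step 4: 100 μL + 400 μL = 500 μL total → factor 500/100 = 5
Step 5: 100 μL brought to 500 μL → factor 500/100 = 5
Overall dilution factor = 100 × 2 × 20 × 5 × 5 = 1 × 10^5
Final = 2.40 mM / 1 × 10^5 = 2.400 × 10^-5 mM = 24.0 nM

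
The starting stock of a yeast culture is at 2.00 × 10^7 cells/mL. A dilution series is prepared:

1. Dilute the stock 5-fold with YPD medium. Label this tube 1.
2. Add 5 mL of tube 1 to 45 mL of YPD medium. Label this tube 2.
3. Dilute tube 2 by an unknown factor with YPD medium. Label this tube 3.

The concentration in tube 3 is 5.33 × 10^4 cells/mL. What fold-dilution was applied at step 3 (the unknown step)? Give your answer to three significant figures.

7.50-fold

Step 1: 5-fold → factor 5
Step 2: 5 mL + 45 mL = 50 mL total → factor 50/5 = 10
Step 3: unknown factor x
Product of known-step factors = 50
Overall factor = 2.00 × 10^7 cells/mL / (5.33 × 10^4 cells/mL) = 375.23
x = 375.23 / 50 = 7.50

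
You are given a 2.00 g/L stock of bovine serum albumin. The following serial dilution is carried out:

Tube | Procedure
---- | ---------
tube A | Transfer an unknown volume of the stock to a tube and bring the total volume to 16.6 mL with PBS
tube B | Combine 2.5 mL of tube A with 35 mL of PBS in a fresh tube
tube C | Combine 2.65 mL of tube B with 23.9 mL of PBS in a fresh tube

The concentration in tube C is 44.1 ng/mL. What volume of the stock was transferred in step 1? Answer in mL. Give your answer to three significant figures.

0.0550 mL

Step 1: v brought to 16.6 mL → factor = 16.6 mL/v
Step 2: 2.5 mL + 35 mL = 37.5 mL total → factor 37.5/2.5 = 15
Step 3: 2.65 mL + 23.9 mL = 26.55 mL total → factor 26.55/2.65 = 10.019
Product of known-step factors = 150.28
Overall factor = 2.00 g/L / (44.1 ng/mL) = 45351
Step-1 factor = 45351 / 150.28 = 301.77
v = 16.6 mL / 301.77 = 0.0550 mL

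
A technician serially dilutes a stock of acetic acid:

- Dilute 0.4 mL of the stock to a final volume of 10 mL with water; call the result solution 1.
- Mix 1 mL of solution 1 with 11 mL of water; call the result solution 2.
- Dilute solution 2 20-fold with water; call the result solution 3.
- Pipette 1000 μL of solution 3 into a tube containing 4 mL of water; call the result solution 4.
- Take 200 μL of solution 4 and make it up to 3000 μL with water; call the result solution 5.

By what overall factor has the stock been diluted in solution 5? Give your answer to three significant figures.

Step 1: 0.4 mL brought to 10 mL → factor 10/0.4 = 25
Step 2: 1 mL + 11 mL = 12 mL total → factor 12/1 = 12
Step 3: 20-fold → factor 20
Step 4: 1000 μL + 4 mL = 5000 μL total → factor 5000/1000 = 5
Step 5: 200 μL brought to 3000 μL → factor 3000/200 = 15
Overall dilution factor = 25 × 12 × 20 × 5 × 15 = 4.5 × 10^5

4.50 × 10^5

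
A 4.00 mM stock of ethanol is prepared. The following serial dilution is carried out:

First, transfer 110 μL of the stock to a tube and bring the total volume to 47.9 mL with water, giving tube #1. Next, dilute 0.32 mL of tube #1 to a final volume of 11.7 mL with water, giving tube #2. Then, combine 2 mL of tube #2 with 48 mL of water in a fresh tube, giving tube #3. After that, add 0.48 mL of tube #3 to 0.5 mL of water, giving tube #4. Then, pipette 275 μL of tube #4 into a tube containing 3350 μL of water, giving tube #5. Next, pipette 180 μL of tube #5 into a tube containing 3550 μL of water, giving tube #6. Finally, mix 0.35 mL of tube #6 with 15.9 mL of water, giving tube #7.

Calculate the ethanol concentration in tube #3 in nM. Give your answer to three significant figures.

Step 1: 110 μL brought to 47.9 mL → factor 47900/110 = 435.45
Step 2: 0.32 mL brought to 11.7 mL → factor 11.7/0.32 = 36.562
Step 3: 2 mL + 48 mL = 50 mL total → factor 50/2 = 25
Dilution factor through tube #3 = 435.45 × 36.562 × 25 = 3.9803 × 10^5
[tube #3] = 4.00 mM / 3.9803 × 10^5 = 1.005 × 10^-5 mM = 10.0 nM

10.0 nM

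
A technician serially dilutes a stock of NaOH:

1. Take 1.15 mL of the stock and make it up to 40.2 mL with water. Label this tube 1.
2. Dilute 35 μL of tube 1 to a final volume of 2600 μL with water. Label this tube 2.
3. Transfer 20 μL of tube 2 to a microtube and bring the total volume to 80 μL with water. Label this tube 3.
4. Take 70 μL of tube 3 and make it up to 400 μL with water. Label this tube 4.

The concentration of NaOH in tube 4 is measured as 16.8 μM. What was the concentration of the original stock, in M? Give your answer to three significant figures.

Step 1: 1.15 mL brought to 40.2 mL → factor 40.2/1.15 = 34.957
Step 2: 35 μL brought to 2600 μL → factor 2600/35 = 74.286
Step 3: 20 μL brought to 80 μL → factor 80/20 = 4
Step 4: 70 μL brought to 400 μL → factor 400/70 = 5.7143
Overall dilution factor = 34.957 × 74.286 × 4 × 5.7143 = 59355
Stock = 16.8 μM × 59355 = 9.972 × 10^5 μM = 0.997 M

0.997 M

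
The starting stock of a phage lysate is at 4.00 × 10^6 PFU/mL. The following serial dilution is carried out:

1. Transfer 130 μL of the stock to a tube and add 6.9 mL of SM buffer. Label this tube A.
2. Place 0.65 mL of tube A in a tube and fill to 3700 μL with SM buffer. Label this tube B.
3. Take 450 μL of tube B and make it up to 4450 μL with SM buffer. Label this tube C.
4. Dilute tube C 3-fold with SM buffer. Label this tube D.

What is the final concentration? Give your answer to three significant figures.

438 PFU/mL

Step 1: 130 μL + 6.9 mL = 7030 μL total → factor 7030/130 = 54.077
Step 2: 0.65 mL brought to 3700 μL → factor 3.7/0.65 = 5.6923
Step 3: 450 μL brought to 4450 μL → factor 4450/450 = 9.8889
Step 4: 3-fold → factor 3
Overall dilution factor = 54.077 × 5.6923 × 9.8889 × 3 = 9132.1
Final = 4.00 × 10^6 PFU/mL / 9132.1 = 438 PFU/mL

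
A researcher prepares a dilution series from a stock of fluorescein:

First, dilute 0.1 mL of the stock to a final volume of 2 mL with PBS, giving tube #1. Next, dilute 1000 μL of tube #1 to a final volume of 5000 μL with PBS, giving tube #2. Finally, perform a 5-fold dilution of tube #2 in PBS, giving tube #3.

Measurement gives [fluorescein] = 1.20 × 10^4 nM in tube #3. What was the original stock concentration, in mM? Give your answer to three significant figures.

Step 1: 0.1 mL brought to 2 mL → factor 2/0.1 = 20
Step 2: 1000 μL brought to 5000 μL → factor 5000/1000 = 5
Step 3: 5-fold → factor 5
Overall dilution factor = 20 × 5 × 5 = 500
Stock = 1.20 × 10^4 nM × 500 = 6.000 × 10^6 nM = 6.00 mM

6.00 mM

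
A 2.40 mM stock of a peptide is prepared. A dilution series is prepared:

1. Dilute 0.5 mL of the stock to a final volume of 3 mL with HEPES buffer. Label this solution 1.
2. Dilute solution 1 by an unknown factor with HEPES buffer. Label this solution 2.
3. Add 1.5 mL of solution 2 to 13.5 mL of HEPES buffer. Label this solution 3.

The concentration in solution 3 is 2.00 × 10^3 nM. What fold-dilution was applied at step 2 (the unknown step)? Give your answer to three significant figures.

20.0-fold

Step 1: 0.5 mL brought to 3 mL → factor 3/0.5 = 6
Step 2: unknown factor x
Step 3: 1.5 mL + 13.5 mL = 15 mL total → factor 15/1.5 = 10
Product of known-step factors = 60
Overall factor = 2.40 mM / (2.00 × 10^3 nM) = 1200
x = 1200 / 60 = 20.0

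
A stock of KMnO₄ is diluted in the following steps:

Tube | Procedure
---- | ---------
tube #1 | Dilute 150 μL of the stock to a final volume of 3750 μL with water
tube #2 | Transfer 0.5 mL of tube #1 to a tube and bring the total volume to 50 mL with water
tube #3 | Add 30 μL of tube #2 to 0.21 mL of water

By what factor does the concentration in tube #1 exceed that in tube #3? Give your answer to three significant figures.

800

Step 1: 150 μL brought to 3750 μL → factor 3750/150 = 25
Step 2: 0.5 mL brought to 50 mL → factor 50/0.5 = 100
Step 3: 30 μL + 0.21 mL = 240 μL total → factor 240/30 = 8
Dilution factor to tube #1 = 25; to tube #3 = 20000
[tube #1]/[tube #3] = (factor to tube #3)/(factor to tube #1) = 20000/25 = 800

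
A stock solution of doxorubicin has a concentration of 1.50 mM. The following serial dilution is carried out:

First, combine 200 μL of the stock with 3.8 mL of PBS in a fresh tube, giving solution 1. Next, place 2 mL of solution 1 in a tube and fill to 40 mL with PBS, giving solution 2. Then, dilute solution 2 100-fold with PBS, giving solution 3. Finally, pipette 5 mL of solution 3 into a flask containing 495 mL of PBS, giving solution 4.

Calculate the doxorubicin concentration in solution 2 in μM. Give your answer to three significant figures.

Step 1: 200 μL + 3.8 mL = 4000 μL total → factor 4000/200 = 20
Step 2: 2 mL brought to 40 mL → factor 40/2 = 20
Dilution factor through solution 2 = 20 × 20 = 400
[solution 2] = 1.50 mM / 400 = 0.003750 mM = 3.75 μM

3.75 μM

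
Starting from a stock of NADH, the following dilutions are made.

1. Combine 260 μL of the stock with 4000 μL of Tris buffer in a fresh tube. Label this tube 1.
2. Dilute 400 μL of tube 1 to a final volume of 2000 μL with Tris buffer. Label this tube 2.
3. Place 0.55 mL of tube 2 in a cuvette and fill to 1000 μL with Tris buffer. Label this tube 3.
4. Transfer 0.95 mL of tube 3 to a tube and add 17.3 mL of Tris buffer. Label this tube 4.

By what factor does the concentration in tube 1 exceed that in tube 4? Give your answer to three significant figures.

Step 1: 260 μL + 4000 μL = 4260 μL total → factor 4260/260 = 16.385
Step 2: 400 μL brought to 2000 μL → factor 2000/400 = 5
Step 3: 0.55 mL brought to 1000 μL → factor 1/0.55 = 1.8182
Step 4: 0.95 mL + 17.3 mL = 18.25 mL total → factor 18.25/0.95 = 19.211
Dilution factor to tube 1 = 16.385; to tube 4 = 2861.4
[tube 1]/[tube 4] = (factor to tube 4)/(factor to tube 1) = 2861.4/16.385 = 175

175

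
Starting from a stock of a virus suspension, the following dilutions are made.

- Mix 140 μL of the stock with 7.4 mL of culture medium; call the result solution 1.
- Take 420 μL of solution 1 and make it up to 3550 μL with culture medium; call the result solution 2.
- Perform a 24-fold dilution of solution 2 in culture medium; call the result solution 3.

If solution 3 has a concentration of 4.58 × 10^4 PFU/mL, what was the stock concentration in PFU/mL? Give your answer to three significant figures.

5.00 × 10^8 PFU/mL

Step 1: 140 μL + 7.4 mL = 7540 μL total → factor 7540/140 = 53.857
Step 2: 420 μL brought to 3550 μL → factor 3550/420 = 8.4524
Step 3: 24-fold → factor 24
Overall dilution factor = 53.857 × 8.4524 × 24 = 10925
Stock = 4.58 × 10^4 PFU/mL × 10925 = 5.00 × 10^8 PFU/mL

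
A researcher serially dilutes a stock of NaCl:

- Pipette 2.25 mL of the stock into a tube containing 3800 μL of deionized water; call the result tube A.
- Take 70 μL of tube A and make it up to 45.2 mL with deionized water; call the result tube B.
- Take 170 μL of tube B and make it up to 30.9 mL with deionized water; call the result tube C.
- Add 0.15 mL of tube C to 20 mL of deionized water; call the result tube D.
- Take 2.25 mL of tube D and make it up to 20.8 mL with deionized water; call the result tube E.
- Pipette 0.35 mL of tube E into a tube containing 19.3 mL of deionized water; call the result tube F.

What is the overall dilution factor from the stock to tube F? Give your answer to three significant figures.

2.20 × 10^10

Step 1: 2.25 mL + 3800 μL = 6.05 mL total → factor 6.05/2.25 = 2.6889
Step 2: 70 μL brought to 45.2 mL → factor 45200/70 = 645.71
Step 3: 170 μL brought to 30.9 mL → factor 30900/170 = 181.76
Step 4: 0.15 mL + 20 mL = 20.15 mL total → factor 20.15/0.15 = 134.33
Step 5: 2.25 mL brought to 20.8 mL → factor 20.8/2.25 = 9.2444
Step 6: 0.35 mL + 19.3 mL = 19.65 mL total → factor 19.65/0.35 = 56.143
Overall dilution factor = 2.6889 × 645.71 × 181.76 × 134.33 × 9.2444 × 56.143 = 2.2003 × 10^10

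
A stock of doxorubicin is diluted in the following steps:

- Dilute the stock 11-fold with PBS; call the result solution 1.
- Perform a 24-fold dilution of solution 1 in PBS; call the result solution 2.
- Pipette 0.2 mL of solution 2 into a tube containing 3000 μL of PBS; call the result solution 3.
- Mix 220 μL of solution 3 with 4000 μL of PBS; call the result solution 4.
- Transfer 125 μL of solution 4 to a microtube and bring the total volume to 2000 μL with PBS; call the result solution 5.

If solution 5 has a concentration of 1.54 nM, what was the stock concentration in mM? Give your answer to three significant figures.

Step 1: 11-fold → factor 11
Step 2: 24-fold → factor 24
Step 3: 0.2 mL + 3000 μL = 3.2 mL total → factor 3.2/0.2 = 16
Step 4: 220 μL + 4000 μL = 4220 μL total → factor 4220/220 = 19.182
Step 5: 125 μL brought to 2000 μL → factor 2000/125 = 16
Overall dilution factor = 11 × 24 × 16 × 19.182 × 16 = 1.2964 × 10^6
Stock = 1.54 nM × 1.2964 × 10^6 = 1.996 × 10^6 nM = 2.00 mM

2.00 mM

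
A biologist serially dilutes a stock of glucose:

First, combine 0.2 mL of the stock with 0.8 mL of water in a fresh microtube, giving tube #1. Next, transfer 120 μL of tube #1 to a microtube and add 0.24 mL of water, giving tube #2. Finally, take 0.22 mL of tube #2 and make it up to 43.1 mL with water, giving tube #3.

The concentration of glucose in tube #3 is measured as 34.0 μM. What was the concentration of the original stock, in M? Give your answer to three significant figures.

Step 1: 0.2 mL + 0.8 mL = 1 mL total → factor 1/0.2 = 5
Step 2: 120 μL + 0.24 mL = 360 μL total → factor 360/120 = 3
Step 3: 0.22 mL brought to 43.1 mL → factor 43.1/0.22 = 195.91
Overall dilution factor = 5 × 3 × 195.91 = 2938.6
Stock = 34.0 μM × 2938.6 = 9.991 × 10^4 μM = 0.0999 M

0.0999 M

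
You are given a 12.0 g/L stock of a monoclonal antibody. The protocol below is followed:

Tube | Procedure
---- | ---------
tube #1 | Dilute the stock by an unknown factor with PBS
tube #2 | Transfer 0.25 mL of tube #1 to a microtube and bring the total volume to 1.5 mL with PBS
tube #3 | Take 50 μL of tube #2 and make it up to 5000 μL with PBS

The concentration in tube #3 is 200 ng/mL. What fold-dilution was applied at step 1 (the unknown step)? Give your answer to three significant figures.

Step 1: unknown factor x
Step 2: 0.25 mL brought to 1.5 mL → factor 1.5/0.25 = 6
Step 3: 50 μL brought to 5000 μL → factor 5000/50 = 100
Product of known-step factors = 600
Overall factor = 12.0 g/L / (200 ng/mL) = 60000
x = 60000 / 600 = 100

100-fold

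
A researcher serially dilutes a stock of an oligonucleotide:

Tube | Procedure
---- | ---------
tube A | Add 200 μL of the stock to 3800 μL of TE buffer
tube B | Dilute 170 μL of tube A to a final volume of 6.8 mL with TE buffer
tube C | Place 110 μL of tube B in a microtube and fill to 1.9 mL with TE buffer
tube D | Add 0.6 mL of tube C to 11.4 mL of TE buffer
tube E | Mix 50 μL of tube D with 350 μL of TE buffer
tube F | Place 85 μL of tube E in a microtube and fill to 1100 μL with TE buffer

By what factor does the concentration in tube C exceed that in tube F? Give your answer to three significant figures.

Step 1: 200 μL + 3800 μL = 4000 μL total → factor 4000/200 = 20
Step 2: 170 μL brought to 6.8 mL → factor 6800/170 = 40
Step 3: 110 μL brought to 1.9 mL → factor 1900/110 = 17.273
Step 4: 0.6 mL + 11.4 mL = 12 mL total → factor 12/0.6 = 20
Step 5: 50 μL + 350 μL = 400 μL total → factor 400/50 = 8
Step 6: 85 μL brought to 1100 μL → factor 1100/85 = 12.941
Dilution factor to tube C = 13818; to tube F = 2.8612 × 10^7
[tube C]/[tube F] = (factor to tube F)/(factor to tube C) = 2.8612 × 10^7/13818 = 2.07 × 10^3

2.07 × 10^3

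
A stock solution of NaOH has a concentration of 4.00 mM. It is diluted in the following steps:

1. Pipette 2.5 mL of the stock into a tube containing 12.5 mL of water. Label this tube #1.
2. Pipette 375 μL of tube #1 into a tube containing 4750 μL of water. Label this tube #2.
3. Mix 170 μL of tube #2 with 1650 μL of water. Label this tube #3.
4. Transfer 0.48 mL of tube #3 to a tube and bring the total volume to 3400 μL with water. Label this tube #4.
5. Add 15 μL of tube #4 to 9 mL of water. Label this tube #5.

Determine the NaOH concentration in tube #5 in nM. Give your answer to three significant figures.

Step 1: 2.5 mL + 12.5 mL = 15 mL total → factor 15/2.5 = 6
Step 2: 375 μL + 4750 μL = 5125 μL total → factor 5125/375 = 13.667
Step 3: 170 μL + 1650 μL = 1820 μL total → factor 1820/170 = 10.706
Step 4: 0.48 mL brought to 3400 μL → factor 3.4/0.48 = 7.0833
Step 5: 15 μL + 9 mL = 9015 μL total → factor 9015/15 = 601
Overall dilution factor = 6 × 13.667 × 10.706 × 7.0833 × 601 = 3.7372 × 10^6
Final = 4.00 mM / 3.7372 × 10^6 = 1.070 × 10^-6 mM = 1.07 nM

1.07 nM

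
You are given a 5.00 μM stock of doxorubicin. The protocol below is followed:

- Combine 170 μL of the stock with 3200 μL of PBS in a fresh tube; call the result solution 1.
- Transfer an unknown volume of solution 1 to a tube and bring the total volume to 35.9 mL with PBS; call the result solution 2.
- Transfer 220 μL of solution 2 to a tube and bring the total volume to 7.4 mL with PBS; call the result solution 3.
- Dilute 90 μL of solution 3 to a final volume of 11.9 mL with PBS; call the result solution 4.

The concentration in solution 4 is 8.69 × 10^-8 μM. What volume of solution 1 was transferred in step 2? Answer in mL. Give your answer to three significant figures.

Step 1: 170 μL + 3200 μL = 3370 μL total → factor 3370/170 = 19.824
Step 2: v brought to 35.9 mL → factor = 35.9 mL/v
Step 3: 220 μL brought to 7.4 mL → factor 7400/220 = 33.636
Step 4: 90 μL brought to 11.9 mL → factor 11900/90 = 132.22
Product of known-step factors = 88165
Overall factor = 5.00 μM / (8.69 × 10^-8 μM) = 5.7537 × 10^7
Step-2 factor = 5.7537 × 10^7 / 88165 = 652.61
v = 35.9 mL / 652.61 = 0.0550 mL

0.0550 mL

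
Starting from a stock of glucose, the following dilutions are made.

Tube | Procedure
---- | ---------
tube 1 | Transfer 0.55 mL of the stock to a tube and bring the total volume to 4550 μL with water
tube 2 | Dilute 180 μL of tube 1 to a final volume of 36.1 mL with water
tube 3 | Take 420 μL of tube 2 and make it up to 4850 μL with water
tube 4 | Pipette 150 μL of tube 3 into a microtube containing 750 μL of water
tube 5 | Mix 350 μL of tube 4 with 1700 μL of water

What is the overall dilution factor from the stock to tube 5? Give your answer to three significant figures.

Step 1: 0.55 mL brought to 4550 μL → factor 4.55/0.55 = 8.2727
Step 2: 180 μL brought to 36.1 mL → factor 36100/180 = 200.56
Step 3: 420 μL brought to 4850 μL → factor 4850/420 = 11.548
Step 4: 150 μL + 750 μL = 900 μL total → factor 900/150 = 6
Step 5: 350 μL + 1700 μL = 2050 μL total → factor 2050/350 = 5.8571
Overall dilution factor = 8.2727 × 200.56 × 11.548 × 6 × 5.8571 = 6.7331 × 10^5

6.73 × 10^5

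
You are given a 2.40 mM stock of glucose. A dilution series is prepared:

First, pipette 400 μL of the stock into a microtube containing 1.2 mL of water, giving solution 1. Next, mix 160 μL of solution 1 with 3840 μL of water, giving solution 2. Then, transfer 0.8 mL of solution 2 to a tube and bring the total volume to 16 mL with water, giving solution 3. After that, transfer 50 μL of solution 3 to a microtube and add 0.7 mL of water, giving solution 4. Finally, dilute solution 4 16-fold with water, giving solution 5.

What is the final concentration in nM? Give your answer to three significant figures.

Step 1: 400 μL + 1.2 mL = 1600 μL total → factor 1600/400 = 4
Step 2: 160 μL + 3840 μL = 4000 μL total → factor 4000/160 = 25
Step 3: 0.8 mL brought to 16 mL → factor 16/0.8 = 20
Step 4: 50 μL + 0.7 mL = 750 μL total → factor 750/50 = 15
Step 5: 16-fold → factor 16
Overall dilution factor = 4 × 25 × 20 × 15 × 16 = 4.8 × 10^5
Final = 2.40 mM / 4.8 × 10^5 = 5.000 × 10^-6 mM = 5.00 nM

5.00 nM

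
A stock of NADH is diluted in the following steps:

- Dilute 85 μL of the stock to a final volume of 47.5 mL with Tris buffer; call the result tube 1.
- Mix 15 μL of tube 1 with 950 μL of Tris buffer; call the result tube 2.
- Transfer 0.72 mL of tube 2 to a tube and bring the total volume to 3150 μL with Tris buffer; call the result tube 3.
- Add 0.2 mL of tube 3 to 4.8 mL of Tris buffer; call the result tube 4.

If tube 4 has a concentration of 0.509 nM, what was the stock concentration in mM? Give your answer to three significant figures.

Step 1: 85 μL brought to 47.5 mL → factor 47500/85 = 558.82
Step 2: 15 μL + 950 μL = 965 μL total → factor 965/15 = 64.333
Step 3: 0.72 mL brought to 3150 μL → factor 3.15/0.72 = 4.375
Step 4: 0.2 mL + 4.8 mL = 5 mL total → factor 5/0.2 = 25
Overall dilution factor = 558.82 × 64.333 × 4.375 × 25 = 3.9321 × 10^6
Stock = 0.509 nM × 3.9321 × 10^6 = 2.001 × 10^6 nM = 2.00 mM

2.00 mM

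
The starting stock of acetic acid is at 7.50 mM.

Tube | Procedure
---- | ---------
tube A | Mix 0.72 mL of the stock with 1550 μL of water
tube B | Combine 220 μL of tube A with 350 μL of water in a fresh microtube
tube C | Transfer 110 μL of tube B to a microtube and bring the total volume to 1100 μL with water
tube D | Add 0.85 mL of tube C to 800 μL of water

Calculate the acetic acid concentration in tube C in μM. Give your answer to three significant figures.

91.8 μM

Step 1: 0.72 mL + 1550 μL = 2.27 mL total → factor 2.27/0.72 = 3.1528
Step 2: 220 μL + 350 μL = 570 μL total → factor 570/220 = 2.5909
Step 3: 110 μL brought to 1100 μL → factor 1100/110 = 10
Dilution factor through tube C = 3.1528 × 2.5909 × 10 = 81.686
[tube C] = 7.50 mM / 81.686 = 0.09182 mM = 91.8 μM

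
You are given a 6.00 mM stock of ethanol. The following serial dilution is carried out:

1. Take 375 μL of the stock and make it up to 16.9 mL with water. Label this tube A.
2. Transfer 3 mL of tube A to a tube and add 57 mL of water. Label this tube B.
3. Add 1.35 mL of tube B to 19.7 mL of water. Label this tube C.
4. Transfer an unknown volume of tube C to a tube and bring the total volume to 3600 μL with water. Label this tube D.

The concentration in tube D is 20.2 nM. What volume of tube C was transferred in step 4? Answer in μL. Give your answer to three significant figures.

170 μL

Step 1: 375 μL brought to 16.9 mL → factor 16900/375 = 45.067
Step 2: 3 mL + 57 mL = 60 mL total → factor 60/3 = 20
Step 3: 1.35 mL + 19.7 mL = 21.05 mL total → factor 21.05/1.35 = 15.593
Step 4: v brought to 3600 μL → factor = 3600 μL/v
Product of known-step factors = 14054
Overall factor = 6.00 mM / (20.2 nM) = 2.9703 × 10^5
Step-4 factor = 2.9703 × 10^5 / 14054 = 21.135
v = 3600 μL / 21.135 = 170 μL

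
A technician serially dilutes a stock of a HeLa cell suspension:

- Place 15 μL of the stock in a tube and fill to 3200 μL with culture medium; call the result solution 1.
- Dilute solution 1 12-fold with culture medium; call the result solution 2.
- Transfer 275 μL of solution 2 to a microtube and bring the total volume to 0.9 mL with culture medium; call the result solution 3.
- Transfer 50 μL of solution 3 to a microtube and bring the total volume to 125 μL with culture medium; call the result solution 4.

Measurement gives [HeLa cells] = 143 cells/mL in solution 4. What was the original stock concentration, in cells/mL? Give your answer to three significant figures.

Step 1: 15 μL brought to 3200 μL → factor 3200/15 = 213.33
Step 2: 12-fold → factor 12
Step 3: 275 μL brought to 0.9 mL → factor 900/275 = 3.2727
Step 4: 50 μL brought to 125 μL → factor 125/50 = 2.5
Overall dilution factor = 213.33 × 12 × 3.2727 × 2.5 = 20945
Stock = 143 cells/mL × 20945 = 3.00 × 10^6 cells/mL

3.00 × 10^6 cells/mL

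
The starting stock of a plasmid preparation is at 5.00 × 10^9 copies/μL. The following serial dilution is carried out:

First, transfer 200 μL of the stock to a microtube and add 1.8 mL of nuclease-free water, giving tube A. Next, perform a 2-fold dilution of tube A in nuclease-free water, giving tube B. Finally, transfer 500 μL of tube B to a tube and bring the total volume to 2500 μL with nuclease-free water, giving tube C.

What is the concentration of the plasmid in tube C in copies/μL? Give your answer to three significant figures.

Step 1: 200 μL + 1.8 mL = 2000 μL total → factor 2000/200 = 10
Step 2: 2-fold → factor 2
Step 3: 500 μL brought to 2500 μL → factor 2500/500 = 5
Overall dilution factor = 10 × 2 × 5 = 100
Final = 5.00 × 10^9 copies/μL / 100 = 5.00 × 10^7 copies/μL

5.00 × 10^7 copies/μL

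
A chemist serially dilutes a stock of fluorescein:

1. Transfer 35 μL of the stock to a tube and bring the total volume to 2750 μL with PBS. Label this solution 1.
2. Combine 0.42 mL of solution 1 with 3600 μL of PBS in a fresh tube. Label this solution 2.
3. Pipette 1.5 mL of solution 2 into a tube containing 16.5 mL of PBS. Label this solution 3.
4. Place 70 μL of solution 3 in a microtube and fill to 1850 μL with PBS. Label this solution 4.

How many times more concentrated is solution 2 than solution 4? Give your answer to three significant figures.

Step 1: 35 μL brought to 2750 μL → factor 2750/35 = 78.571
Step 2: 0.42 mL + 3600 μL = 4.02 mL total → factor 4.02/0.42 = 9.5714
Step 3: 1.5 mL + 16.5 mL = 18 mL total → factor 18/1.5 = 12
Step 4: 70 μL brought to 1850 μL → factor 1850/70 = 26.429
Dilution factor to solution 2 = 752.04; to solution 4 = 2.385 × 10^5
[solution 2]/[solution 4] = (factor to solution 4)/(factor to solution 2) = 2.385 × 10^5/752.04 = 317

317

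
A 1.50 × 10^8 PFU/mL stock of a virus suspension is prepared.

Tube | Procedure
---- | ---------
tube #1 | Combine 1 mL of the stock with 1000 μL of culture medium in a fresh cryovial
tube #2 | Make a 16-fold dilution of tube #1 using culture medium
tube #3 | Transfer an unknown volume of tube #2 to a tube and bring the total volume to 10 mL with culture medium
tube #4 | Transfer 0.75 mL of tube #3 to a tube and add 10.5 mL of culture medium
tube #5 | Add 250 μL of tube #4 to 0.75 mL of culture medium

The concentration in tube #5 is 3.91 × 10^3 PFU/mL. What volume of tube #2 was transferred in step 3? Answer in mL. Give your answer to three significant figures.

0.500 mL

Step 1: 1 mL + 1000 μL = 2 mL total → factor 2/1 = 2
Step 2: 16-fold → factor 16
Step 3: v brought to 10 mL → factor = 10 mL/v
Step 4: 0.75 mL + 10.5 mL = 11.25 mL total → factor 11.25/0.75 = 15
Step 5: 250 μL + 0.75 mL = 1000 μL total → factor 1000/250 = 4
Product of known-step factors = 1920
Overall factor = 1.50 × 10^8 PFU/mL / (3.91 × 10^3 PFU/mL) = 38363
Step-3 factor = 38363 / 1920 = 19.981
v = 10 mL / 19.981 = 0.500 mL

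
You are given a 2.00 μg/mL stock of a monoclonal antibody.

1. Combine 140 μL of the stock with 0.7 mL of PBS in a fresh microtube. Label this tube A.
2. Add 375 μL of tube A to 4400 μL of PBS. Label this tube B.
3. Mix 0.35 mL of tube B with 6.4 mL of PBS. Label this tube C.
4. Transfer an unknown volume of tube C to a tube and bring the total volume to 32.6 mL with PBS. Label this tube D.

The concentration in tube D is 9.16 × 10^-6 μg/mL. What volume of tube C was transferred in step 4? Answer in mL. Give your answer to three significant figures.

0.220 mL

Step 1: 140 μL + 0.7 mL = 840 μL total → factor 840/140 = 6
Step 2: 375 μL + 4400 μL = 4775 μL total → factor 4775/375 = 12.733
Step 3: 0.35 mL + 6.4 mL = 6.75 mL total → factor 6.75/0.35 = 19.286
Step 4: v brought to 32.6 mL → factor = 32.6 mL/v
Product of known-step factors = 1473.4
Overall factor = 2.00 μg/mL / (9.16 × 10^-6 μg/mL) = 2.1834 × 10^5
Step-4 factor = 2.1834 × 10^5 / 1473.4 = 148.19
v = 32.6 mL / 148.19 = 0.220 mL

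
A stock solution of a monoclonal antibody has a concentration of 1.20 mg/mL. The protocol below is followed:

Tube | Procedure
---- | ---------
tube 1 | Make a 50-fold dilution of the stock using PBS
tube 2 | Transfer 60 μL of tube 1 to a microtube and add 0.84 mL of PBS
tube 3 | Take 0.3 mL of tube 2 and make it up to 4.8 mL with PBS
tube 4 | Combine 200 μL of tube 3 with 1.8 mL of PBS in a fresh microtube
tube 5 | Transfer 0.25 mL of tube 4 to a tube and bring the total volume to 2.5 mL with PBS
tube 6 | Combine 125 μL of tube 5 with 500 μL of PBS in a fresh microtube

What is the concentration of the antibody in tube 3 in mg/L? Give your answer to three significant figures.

Step 1: 50-fold → factor 50
Step 2: 60 μL + 0.84 mL = 900 μL total → factor 900/60 = 15
Step 3: 0.3 mL brought to 4.8 mL → factor 4.8/0.3 = 16
Dilution factor through tube 3 = 50 × 15 × 16 = 12000
[tube 3] = 1.20 mg/mL / 12000 = 0.0001000 mg/mL = 0.100 mg/L

0.100 mg/L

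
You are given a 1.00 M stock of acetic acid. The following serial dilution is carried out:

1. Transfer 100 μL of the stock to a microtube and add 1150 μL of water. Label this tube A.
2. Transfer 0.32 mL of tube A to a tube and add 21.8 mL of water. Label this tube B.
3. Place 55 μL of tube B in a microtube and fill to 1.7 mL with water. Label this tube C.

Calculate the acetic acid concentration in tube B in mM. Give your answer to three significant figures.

Step 1: 100 μL + 1150 μL = 1250 μL total → factor 1250/100 = 12.5
Step 2: 0.32 mL + 21.8 mL = 22.12 mL total → factor 22.12/0.32 = 69.125
Dilution factor through tube B = 12.5 × 69.125 = 864.06
[tube B] = 1.00 M / 864.06 = 0.001157 M = 1.16 mM

1.16 mM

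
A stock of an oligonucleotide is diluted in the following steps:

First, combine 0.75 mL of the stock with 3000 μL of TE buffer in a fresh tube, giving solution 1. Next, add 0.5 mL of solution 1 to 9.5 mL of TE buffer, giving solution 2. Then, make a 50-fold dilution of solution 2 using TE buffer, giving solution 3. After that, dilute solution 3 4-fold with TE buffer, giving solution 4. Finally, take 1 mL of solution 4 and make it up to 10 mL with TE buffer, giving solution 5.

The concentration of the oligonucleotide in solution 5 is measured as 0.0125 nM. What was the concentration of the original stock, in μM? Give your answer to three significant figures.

2.50 μM

Step 1: 0.75 mL + 3000 μL = 3.75 mL total → factor 3.75/0.75 = 5
Step 2: 0.5 mL + 9.5 mL = 10 mL total → factor 10/0.5 = 20
Step 3: 50-fold → factor 50
Step 4: 4-fold → factor 4
Step 5: 1 mL brought to 10 mL → factor 10/1 = 10
Overall dilution factor = 5 × 20 × 50 × 4 × 10 = 2 × 10^5
Stock = 0.0125 nM × 2 × 10^5 = 2500 nM = 2.50 μM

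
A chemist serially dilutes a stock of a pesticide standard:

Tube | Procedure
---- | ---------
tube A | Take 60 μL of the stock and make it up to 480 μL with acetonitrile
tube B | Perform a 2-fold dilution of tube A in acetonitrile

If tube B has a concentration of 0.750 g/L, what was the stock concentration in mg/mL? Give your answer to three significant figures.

Step 1: 60 μL brought to 480 μL → factor 480/60 = 8
Step 2: 2-fold → factor 2
Overall dilution factor = 8 × 2 = 16
Stock = 0.750 g/L × 16 = 12.00 g/L = 12.0 mg/mL

12.0 mg/mL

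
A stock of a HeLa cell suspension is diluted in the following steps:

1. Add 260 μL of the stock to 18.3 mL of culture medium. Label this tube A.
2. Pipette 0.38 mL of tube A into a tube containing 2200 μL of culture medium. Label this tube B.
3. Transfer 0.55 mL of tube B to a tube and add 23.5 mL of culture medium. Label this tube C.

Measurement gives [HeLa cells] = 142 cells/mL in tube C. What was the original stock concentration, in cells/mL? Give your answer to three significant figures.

3.01 × 10^6 cells/mL

Step 1: 260 μL + 18.3 mL = 18560 μL total → factor 18560/260 = 71.385
Step 2: 0.38 mL + 2200 μL = 2.58 mL total → factor 2.58/0.38 = 6.7895
Step 3: 0.55 mL + 23.5 mL = 24.05 mL total → factor 24.05/0.55 = 43.727
Overall dilution factor = 71.385 × 6.7895 × 43.727 = 21193
Stock = 142 cells/mL × 21193 = 3.01 × 10^6 cells/mL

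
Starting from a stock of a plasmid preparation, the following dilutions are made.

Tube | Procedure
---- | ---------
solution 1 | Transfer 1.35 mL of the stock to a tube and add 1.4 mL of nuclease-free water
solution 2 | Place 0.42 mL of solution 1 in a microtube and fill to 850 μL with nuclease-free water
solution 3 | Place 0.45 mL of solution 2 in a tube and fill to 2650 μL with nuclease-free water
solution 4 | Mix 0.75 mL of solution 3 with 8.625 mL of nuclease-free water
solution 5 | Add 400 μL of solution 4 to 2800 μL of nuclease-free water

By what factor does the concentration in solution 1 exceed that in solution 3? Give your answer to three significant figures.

11.9

Step 1: 1.35 mL + 1.4 mL = 2.75 mL total → factor 2.75/1.35 = 2.037
Step 2: 0.42 mL brought to 850 μL → factor 0.85/0.42 = 2.0238
Step 3: 0.45 mL brought to 2650 μL → factor 2.65/0.45 = 5.8889
Dilution factor to solution 1 = 2.037; to solution 3 = 24.277
[solution 1]/[solution 3] = (factor to solution 3)/(factor to solution 1) = 24.277/2.037 = 11.9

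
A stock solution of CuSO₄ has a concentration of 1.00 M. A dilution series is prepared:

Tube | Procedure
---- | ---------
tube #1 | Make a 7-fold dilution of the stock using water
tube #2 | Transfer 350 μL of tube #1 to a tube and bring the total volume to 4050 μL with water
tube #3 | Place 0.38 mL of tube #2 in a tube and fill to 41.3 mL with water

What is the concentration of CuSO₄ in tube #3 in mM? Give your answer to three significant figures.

Step 1: 7-fold → factor 7
Step 2: 350 μL brought to 4050 μL → factor 4050/350 = 11.571
Step 3: 0.38 mL brought to 41.3 mL → factor 41.3/0.38 = 108.68
Overall dilution factor = 7 × 11.571 × 108.68 = 8803.4
Final = 1.00 M / 8803.4 = 0.0001136 M = 0.114 mM

0.114 mM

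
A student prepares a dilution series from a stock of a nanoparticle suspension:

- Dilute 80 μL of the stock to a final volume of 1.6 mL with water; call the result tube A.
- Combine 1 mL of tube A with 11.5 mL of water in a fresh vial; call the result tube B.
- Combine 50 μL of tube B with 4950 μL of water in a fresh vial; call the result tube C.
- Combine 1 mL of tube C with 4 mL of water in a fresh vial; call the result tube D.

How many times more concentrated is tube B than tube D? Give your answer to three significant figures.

500

Step 1: 80 μL brought to 1.6 mL → factor 1600/80 = 20
Step 2: 1 mL + 11.5 mL = 12.5 mL total → factor 12.5/1 = 12.5
Step 3: 50 μL + 4950 μL = 5000 μL total → factor 5000/50 = 100
Step 4: 1 mL + 4 mL = 5 mL total → factor 5/1 = 5
Dilution factor to tube B = 250; to tube D = 1.25 × 10^5
[tube B]/[tube D] = (factor to tube D)/(factor to tube B) = 1.25 × 10^5/250 = 500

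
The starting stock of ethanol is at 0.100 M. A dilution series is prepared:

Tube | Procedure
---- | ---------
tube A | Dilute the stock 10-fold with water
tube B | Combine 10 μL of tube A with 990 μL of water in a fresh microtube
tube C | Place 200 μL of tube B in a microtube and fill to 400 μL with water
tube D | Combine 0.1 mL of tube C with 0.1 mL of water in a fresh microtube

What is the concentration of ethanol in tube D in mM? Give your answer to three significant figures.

0.0250 mM

Step 1: 10-fold → factor 10
Step 2: 10 μL + 990 μL = 1000 μL total → factor 1000/10 = 100
Step 3: 200 μL brought to 400 μL → factor 400/200 = 2
Step 4: 0.1 mL + 0.1 mL = 0.2 mL total → factor 0.2/0.1 = 2
Overall dilution factor = 10 × 100 × 2 × 2 = 4000
Final = 0.100 M / 4000 = 2.500 × 10^-5 M = 0.0250 mM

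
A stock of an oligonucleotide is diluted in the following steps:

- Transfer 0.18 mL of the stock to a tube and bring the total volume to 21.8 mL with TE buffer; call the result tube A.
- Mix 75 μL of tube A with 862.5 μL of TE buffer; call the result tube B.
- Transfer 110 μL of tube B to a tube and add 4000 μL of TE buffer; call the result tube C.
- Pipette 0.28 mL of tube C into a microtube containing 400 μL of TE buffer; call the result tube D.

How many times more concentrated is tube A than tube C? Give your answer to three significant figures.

Step 1: 0.18 mL brought to 21.8 mL → factor 21.8/0.18 = 121.11
Step 2: 75 μL + 862.5 μL = 937.5 μL total → factor 937.5/75 = 12.5
Step 3: 110 μL + 4000 μL = 4110 μL total → factor 4110/110 = 37.364
Dilution factor to tube A = 121.11; to tube C = 56564
[tube A]/[tube C] = (factor to tube C)/(factor to tube A) = 56564/121.11 = 467

467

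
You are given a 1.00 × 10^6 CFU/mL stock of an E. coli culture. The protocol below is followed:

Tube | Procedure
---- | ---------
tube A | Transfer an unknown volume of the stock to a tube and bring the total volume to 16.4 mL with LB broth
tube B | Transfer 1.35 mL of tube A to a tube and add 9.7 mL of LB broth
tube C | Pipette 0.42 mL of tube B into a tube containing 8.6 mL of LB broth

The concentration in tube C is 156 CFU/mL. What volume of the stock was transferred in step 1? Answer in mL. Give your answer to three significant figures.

Step 1: v brought to 16.4 mL → factor = 16.4 mL/v
Step 2: 1.35 mL + 9.7 mL = 11.05 mL total → factor 11.05/1.35 = 8.1852
Step 3: 0.42 mL + 8.6 mL = 9.02 mL total → factor 9.02/0.42 = 21.476
Product of known-step factors = 175.79
Overall factor = 1.00 × 10^6 CFU/mL / (156 CFU/mL) = 6410.3
Step-1 factor = 6410.3 / 175.79 = 36.466
v = 16.4 mL / 36.466 = 0.450 mL

0.450 mL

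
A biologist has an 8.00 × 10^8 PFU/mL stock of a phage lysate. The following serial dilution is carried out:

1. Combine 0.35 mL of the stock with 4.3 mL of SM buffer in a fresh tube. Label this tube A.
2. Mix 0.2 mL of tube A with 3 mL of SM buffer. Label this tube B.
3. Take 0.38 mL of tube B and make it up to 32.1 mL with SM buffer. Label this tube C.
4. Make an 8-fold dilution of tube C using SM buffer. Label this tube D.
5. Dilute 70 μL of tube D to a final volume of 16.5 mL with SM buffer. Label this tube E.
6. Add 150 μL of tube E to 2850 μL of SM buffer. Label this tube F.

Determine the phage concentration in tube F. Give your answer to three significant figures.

1.18 PFU/mL

Step 1: 0.35 mL + 4.3 mL = 4.65 mL total → factor 4.65/0.35 = 13.286
Step 2: 0.2 mL + 3 mL = 3.2 mL total → factor 3.2/0.2 = 16
Step 3: 0.38 mL brought to 32.1 mL → factor 32.1/0.38 = 84.474
Step 4: 8-fold → factor 8
Step 5: 70 μL brought to 16.5 mL → factor 16500/70 = 235.71
Step 6: 150 μL + 2850 μL = 3000 μL total → factor 3000/150 = 20
Overall dilution factor = 13.286 × 16 × 84.474 × 8 × 235.71 × 20 = 6.7722 × 10^8
Final = 8.00 × 10^8 PFU/mL / 6.7722 × 10^8 = 1.18 PFU/mL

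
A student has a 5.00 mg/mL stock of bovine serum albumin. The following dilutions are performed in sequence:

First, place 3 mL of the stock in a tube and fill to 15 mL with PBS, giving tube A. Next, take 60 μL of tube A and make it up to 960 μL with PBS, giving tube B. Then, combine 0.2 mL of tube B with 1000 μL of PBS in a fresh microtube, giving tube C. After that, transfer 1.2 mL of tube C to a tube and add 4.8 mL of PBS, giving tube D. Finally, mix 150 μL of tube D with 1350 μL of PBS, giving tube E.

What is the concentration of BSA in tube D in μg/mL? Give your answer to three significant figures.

Step 1: 3 mL brought to 15 mL → factor 15/3 = 5
Step 2: 60 μL brought to 960 μL → factor 960/60 = 16
Step 3: 0.2 mL + 1000 μL = 1.2 mL total → factor 1.2/0.2 = 6
Step 4: 1.2 mL + 4.8 mL = 6 mL total → factor 6/1.2 = 5
Dilution factor through tube D = 5 × 16 × 6 × 5 = 2400
[tube D] = 5.00 mg/mL / 2400 = 0.002083 mg/mL = 2.08 μg/mL

2.08 μg/mL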